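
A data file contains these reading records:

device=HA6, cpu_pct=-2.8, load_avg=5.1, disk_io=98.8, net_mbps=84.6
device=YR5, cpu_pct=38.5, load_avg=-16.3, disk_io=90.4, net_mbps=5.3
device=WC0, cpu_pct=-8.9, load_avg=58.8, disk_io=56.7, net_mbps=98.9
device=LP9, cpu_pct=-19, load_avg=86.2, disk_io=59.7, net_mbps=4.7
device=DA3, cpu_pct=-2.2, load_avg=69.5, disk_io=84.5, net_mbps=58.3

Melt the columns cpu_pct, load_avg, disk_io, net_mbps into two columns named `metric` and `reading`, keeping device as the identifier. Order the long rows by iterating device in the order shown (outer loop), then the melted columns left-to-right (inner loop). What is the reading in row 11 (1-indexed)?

20 rows total (5 × 4). Row 11: index ⌊(11-1)/4⌋ = 2 into device → WC0; (11-1) mod 4 = 2 into the melted columns → disk_io.
So row 11 is (WC0, disk_io, 56.7); reading = 56.7.

56.7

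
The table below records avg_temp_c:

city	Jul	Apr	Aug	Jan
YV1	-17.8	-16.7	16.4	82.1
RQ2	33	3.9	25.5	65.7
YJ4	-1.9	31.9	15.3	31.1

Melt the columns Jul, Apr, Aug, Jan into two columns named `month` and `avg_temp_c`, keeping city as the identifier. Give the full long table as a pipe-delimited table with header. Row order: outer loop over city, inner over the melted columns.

Each (city, column) pair becomes one row: 3 × 4 = 12 rows.
For example, (YV1, Jul) → avg_temp_c=-17.8.

| city | month | avg_temp_c |
| YV1 | Jul | -17.8 |
| YV1 | Apr | -16.7 |
| YV1 | Aug | 16.4 |
| YV1 | Jan | 82.1 |
| RQ2 | Jul | 33 |
| RQ2 | Apr | 3.9 |
| RQ2 | Aug | 25.5 |
| RQ2 | Jan | 65.7 |
| YJ4 | Jul | -1.9 |
| YJ4 | Apr | 31.9 |
| YJ4 | Aug | 15.3 |
| YJ4 | Jan | 31.1 |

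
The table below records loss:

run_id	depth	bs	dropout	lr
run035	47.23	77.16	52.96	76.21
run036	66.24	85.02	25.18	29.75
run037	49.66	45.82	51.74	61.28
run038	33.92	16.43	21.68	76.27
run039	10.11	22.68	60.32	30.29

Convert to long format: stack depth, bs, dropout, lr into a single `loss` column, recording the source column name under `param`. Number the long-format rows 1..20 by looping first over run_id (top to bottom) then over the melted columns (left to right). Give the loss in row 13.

33.92

20 rows total (5 × 4). Row 13: index ⌊(13-1)/4⌋ = 3 into run_id → run038; (13-1) mod 4 = 0 into the melted columns → depth.
So row 13 is (run038, depth, 33.92); loss = 33.92.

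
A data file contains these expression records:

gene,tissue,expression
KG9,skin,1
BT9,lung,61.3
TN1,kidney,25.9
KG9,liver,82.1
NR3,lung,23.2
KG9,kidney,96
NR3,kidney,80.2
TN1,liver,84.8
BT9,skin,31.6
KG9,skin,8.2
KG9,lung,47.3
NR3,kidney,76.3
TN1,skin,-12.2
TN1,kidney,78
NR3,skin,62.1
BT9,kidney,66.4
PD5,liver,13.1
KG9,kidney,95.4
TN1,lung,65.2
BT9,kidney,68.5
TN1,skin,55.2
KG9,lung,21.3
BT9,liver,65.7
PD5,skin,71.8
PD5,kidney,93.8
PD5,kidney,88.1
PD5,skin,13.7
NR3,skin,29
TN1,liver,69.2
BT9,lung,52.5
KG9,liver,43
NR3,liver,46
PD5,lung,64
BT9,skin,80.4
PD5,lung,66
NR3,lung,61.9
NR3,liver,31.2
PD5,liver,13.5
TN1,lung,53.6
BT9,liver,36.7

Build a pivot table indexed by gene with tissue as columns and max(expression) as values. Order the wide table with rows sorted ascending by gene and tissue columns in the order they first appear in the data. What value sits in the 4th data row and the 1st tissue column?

71.8

With rows sorted ascending by gene, row 4 is gene=PD5. tissue columns in first-appearance order: skin, lung, kidney, liver; column 1 is skin.
Long rows with gene=PD5, tissue=skin: max(71.8, 13.7) = 71.8.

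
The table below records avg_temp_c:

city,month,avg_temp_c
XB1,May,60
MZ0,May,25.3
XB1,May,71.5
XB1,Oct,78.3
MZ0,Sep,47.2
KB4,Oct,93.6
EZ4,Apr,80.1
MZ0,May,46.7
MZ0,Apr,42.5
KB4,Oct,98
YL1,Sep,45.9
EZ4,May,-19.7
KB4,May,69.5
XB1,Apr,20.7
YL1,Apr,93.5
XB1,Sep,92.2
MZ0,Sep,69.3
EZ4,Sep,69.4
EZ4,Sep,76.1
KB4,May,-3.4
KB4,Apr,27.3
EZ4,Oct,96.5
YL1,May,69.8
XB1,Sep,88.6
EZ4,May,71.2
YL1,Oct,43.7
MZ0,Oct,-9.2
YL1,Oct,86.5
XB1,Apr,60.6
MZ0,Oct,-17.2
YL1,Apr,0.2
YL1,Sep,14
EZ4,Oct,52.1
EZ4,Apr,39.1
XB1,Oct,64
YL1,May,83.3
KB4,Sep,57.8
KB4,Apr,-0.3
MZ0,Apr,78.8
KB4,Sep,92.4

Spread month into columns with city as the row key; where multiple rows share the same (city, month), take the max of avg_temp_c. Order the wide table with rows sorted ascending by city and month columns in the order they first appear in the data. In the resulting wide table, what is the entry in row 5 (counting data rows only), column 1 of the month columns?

83.3

With rows sorted ascending by city, row 5 is city=YL1. month columns in first-appearance order: May, Oct, Sep, Apr; column 1 is May.
Long rows with city=YL1, month=May: max(69.8, 83.3) = 83.3.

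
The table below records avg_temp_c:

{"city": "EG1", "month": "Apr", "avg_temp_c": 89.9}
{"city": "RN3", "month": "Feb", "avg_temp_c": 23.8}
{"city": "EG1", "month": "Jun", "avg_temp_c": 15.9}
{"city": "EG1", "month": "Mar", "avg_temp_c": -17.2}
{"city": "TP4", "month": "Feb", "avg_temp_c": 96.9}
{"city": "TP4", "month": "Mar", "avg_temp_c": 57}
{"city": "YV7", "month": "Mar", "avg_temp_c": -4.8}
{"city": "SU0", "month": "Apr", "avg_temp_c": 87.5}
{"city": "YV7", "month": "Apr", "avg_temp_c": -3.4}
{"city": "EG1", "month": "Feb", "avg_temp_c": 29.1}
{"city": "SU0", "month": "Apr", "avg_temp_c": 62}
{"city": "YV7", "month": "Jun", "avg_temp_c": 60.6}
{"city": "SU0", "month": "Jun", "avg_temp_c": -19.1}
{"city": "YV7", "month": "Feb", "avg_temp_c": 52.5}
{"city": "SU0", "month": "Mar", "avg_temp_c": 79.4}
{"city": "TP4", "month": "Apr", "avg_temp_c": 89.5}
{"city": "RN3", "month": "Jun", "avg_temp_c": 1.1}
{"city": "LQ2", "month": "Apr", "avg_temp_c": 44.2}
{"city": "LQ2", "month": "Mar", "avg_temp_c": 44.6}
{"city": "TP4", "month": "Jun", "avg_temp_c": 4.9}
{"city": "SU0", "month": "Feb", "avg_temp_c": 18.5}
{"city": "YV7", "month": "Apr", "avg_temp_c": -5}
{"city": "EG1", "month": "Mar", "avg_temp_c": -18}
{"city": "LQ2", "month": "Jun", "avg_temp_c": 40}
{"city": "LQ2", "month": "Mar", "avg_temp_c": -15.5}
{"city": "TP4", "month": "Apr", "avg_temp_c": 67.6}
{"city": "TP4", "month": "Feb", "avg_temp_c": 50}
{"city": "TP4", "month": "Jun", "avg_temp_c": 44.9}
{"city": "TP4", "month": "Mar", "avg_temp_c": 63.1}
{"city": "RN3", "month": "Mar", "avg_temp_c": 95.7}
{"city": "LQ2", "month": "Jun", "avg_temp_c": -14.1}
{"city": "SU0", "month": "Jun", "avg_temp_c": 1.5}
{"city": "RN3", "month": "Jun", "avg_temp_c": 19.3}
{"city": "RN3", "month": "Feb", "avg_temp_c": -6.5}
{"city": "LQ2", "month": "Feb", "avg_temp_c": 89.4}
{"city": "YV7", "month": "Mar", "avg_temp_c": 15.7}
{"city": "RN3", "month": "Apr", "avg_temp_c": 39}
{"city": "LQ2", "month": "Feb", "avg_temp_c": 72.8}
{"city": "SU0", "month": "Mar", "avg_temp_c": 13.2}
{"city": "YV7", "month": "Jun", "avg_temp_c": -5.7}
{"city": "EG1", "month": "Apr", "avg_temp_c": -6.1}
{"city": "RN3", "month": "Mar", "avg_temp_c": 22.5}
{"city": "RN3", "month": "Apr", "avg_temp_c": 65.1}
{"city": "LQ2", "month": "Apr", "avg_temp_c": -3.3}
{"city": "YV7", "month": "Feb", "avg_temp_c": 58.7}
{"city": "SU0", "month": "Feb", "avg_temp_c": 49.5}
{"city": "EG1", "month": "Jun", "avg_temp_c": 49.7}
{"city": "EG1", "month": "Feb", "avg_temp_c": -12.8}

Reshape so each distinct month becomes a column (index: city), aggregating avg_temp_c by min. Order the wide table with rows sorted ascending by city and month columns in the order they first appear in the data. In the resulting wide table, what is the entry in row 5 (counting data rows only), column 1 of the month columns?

With rows sorted ascending by city, row 5 is city=TP4. month columns in first-appearance order: Apr, Feb, Jun, Mar; column 1 is Apr.
Long rows with city=TP4, month=Apr: min(89.5, 67.6) = 67.6.

67.6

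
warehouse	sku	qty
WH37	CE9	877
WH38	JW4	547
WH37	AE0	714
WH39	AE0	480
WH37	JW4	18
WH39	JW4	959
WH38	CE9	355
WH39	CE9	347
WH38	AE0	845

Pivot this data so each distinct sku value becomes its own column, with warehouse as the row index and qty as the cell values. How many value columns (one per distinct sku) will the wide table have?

3 distinct sku values: AE0, JW4, CE9.

3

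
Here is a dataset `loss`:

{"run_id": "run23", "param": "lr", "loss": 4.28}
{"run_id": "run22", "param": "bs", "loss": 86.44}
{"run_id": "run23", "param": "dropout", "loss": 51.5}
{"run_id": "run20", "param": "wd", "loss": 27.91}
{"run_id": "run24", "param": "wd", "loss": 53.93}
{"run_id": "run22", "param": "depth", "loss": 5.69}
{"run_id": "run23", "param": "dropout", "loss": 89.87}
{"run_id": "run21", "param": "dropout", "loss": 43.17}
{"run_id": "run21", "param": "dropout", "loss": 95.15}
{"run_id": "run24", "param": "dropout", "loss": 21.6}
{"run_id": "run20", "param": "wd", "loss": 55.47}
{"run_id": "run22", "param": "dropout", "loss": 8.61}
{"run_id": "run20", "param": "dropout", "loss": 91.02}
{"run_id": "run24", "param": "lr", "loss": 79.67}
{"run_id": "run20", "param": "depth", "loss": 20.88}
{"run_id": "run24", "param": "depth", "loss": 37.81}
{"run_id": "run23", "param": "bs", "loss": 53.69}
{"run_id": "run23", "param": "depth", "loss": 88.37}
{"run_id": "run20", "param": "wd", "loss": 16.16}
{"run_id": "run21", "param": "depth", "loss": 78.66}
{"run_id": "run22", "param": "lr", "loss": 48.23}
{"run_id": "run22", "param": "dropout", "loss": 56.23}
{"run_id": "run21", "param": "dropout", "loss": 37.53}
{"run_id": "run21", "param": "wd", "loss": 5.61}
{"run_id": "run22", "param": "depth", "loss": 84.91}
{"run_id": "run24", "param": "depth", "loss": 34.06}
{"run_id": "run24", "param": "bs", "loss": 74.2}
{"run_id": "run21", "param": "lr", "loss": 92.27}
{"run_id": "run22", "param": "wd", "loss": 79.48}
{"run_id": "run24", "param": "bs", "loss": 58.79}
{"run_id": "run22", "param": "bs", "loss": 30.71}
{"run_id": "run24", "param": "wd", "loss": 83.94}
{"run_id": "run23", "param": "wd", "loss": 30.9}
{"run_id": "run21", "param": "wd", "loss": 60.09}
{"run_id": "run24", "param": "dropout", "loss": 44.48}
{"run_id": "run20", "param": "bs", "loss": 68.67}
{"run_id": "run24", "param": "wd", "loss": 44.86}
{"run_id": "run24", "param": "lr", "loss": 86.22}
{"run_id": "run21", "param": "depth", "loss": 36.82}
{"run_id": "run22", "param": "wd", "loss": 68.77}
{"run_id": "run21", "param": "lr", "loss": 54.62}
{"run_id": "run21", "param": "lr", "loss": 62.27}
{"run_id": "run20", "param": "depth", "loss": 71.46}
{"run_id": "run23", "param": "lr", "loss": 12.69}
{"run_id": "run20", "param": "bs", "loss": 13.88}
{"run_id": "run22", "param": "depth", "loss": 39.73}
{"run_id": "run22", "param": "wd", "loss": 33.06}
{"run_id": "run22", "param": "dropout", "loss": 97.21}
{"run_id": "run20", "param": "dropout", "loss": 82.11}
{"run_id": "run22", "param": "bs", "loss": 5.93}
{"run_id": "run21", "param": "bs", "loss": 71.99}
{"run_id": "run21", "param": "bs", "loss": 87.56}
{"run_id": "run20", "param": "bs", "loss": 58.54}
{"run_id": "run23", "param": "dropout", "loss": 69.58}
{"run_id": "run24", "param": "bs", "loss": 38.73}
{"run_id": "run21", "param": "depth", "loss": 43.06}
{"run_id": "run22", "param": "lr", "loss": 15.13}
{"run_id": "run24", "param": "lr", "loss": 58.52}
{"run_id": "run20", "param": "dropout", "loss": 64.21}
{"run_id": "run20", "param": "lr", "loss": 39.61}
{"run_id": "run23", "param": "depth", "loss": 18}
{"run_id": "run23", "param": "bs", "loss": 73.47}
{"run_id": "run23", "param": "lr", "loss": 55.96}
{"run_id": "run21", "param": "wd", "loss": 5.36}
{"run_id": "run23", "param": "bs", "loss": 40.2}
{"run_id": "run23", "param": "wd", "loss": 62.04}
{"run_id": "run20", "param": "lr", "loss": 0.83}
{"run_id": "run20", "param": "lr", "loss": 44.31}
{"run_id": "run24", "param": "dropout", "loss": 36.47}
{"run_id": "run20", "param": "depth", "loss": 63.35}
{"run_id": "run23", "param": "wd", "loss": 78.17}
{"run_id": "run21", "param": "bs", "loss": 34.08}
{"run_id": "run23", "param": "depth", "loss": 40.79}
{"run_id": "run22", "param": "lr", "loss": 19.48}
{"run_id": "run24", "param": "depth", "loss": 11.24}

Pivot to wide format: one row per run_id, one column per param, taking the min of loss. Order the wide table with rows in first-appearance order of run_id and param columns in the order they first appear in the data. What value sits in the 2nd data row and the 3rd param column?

8.61

With rows in first-appearance order of run_id, row 2 is run_id=run22. param columns in first-appearance order: lr, bs, dropout, wd, depth; column 3 is dropout.
Long rows with run_id=run22, param=dropout: min(8.61, 56.23, 97.21) = 8.61.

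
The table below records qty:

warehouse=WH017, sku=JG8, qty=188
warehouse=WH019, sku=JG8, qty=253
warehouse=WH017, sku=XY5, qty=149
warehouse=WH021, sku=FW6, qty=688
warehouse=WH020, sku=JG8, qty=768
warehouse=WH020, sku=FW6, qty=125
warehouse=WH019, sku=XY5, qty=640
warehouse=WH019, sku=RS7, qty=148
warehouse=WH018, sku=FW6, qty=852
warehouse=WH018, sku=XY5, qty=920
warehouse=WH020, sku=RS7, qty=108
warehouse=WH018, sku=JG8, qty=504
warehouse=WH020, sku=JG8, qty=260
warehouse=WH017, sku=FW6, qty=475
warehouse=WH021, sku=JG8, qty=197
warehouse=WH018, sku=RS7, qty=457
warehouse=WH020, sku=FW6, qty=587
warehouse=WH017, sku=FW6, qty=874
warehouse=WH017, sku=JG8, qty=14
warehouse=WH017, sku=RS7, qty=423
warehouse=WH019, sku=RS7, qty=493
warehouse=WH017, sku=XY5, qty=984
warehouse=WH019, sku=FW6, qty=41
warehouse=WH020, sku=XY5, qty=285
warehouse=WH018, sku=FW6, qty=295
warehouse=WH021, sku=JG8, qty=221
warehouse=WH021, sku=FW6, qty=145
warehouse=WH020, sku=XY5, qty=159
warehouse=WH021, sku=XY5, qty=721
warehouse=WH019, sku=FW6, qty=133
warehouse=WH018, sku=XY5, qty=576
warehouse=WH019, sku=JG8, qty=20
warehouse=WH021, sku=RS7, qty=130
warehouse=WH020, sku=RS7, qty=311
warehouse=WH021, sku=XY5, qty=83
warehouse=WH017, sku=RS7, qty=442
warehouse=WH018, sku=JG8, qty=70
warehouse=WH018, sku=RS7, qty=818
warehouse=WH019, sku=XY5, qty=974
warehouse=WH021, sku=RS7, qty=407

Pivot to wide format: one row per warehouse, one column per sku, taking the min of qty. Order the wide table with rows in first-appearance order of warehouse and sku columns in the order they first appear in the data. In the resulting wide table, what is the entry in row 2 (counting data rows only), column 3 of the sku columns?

41

With rows in first-appearance order of warehouse, row 2 is warehouse=WH019. sku columns in first-appearance order: JG8, XY5, FW6, RS7; column 3 is FW6.
Long rows with warehouse=WH019, sku=FW6: min(41, 133) = 41.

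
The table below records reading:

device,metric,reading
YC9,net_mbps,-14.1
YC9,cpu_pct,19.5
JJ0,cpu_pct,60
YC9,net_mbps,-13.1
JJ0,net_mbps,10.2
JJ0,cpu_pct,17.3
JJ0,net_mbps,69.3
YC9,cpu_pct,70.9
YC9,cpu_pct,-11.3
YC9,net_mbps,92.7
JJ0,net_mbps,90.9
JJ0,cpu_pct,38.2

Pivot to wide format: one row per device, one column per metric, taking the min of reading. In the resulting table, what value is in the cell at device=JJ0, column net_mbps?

10.2

Rows with device=JJ0 and metric=net_mbps: reading values are 10.2, 69.3, 90.9.
min(10.2, 69.3, 90.9) = 10.2.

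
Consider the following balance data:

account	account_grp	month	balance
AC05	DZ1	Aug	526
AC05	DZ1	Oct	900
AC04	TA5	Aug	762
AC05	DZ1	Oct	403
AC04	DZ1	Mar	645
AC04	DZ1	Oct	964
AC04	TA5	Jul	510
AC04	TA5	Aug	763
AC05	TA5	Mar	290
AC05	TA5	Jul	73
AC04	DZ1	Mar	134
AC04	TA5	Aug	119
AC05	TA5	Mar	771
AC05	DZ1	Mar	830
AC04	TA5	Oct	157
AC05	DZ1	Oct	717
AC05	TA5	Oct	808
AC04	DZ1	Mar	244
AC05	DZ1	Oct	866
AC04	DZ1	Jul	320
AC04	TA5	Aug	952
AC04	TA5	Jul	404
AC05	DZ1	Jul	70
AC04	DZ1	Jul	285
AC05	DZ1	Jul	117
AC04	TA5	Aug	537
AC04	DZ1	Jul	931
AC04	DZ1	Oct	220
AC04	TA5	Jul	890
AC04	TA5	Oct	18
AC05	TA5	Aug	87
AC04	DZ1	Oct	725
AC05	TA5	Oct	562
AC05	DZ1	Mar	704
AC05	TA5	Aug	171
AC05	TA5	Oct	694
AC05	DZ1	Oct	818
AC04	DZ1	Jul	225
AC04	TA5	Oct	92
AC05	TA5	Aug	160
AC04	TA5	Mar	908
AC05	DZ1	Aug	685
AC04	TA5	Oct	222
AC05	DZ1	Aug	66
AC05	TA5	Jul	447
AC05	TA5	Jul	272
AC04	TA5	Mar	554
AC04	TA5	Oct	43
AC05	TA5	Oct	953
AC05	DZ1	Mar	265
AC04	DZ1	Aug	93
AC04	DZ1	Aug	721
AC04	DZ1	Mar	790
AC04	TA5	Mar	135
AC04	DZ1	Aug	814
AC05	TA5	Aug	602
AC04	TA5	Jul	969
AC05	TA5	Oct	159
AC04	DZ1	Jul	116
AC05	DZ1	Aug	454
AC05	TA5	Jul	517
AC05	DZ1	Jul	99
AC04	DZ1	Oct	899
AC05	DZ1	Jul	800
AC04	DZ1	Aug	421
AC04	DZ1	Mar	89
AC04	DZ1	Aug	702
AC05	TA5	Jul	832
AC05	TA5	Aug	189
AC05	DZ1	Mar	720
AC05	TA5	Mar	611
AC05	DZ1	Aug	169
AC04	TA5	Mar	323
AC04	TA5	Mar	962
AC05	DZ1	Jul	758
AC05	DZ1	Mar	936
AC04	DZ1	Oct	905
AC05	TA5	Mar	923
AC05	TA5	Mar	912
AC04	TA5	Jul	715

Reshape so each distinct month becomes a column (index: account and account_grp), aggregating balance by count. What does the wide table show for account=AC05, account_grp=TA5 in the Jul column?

Rows with account=AC05, account_grp=TA5 and month=Jul: balance values are 73, 447, 272, 517, 832.
5 rows match — count = 5.

5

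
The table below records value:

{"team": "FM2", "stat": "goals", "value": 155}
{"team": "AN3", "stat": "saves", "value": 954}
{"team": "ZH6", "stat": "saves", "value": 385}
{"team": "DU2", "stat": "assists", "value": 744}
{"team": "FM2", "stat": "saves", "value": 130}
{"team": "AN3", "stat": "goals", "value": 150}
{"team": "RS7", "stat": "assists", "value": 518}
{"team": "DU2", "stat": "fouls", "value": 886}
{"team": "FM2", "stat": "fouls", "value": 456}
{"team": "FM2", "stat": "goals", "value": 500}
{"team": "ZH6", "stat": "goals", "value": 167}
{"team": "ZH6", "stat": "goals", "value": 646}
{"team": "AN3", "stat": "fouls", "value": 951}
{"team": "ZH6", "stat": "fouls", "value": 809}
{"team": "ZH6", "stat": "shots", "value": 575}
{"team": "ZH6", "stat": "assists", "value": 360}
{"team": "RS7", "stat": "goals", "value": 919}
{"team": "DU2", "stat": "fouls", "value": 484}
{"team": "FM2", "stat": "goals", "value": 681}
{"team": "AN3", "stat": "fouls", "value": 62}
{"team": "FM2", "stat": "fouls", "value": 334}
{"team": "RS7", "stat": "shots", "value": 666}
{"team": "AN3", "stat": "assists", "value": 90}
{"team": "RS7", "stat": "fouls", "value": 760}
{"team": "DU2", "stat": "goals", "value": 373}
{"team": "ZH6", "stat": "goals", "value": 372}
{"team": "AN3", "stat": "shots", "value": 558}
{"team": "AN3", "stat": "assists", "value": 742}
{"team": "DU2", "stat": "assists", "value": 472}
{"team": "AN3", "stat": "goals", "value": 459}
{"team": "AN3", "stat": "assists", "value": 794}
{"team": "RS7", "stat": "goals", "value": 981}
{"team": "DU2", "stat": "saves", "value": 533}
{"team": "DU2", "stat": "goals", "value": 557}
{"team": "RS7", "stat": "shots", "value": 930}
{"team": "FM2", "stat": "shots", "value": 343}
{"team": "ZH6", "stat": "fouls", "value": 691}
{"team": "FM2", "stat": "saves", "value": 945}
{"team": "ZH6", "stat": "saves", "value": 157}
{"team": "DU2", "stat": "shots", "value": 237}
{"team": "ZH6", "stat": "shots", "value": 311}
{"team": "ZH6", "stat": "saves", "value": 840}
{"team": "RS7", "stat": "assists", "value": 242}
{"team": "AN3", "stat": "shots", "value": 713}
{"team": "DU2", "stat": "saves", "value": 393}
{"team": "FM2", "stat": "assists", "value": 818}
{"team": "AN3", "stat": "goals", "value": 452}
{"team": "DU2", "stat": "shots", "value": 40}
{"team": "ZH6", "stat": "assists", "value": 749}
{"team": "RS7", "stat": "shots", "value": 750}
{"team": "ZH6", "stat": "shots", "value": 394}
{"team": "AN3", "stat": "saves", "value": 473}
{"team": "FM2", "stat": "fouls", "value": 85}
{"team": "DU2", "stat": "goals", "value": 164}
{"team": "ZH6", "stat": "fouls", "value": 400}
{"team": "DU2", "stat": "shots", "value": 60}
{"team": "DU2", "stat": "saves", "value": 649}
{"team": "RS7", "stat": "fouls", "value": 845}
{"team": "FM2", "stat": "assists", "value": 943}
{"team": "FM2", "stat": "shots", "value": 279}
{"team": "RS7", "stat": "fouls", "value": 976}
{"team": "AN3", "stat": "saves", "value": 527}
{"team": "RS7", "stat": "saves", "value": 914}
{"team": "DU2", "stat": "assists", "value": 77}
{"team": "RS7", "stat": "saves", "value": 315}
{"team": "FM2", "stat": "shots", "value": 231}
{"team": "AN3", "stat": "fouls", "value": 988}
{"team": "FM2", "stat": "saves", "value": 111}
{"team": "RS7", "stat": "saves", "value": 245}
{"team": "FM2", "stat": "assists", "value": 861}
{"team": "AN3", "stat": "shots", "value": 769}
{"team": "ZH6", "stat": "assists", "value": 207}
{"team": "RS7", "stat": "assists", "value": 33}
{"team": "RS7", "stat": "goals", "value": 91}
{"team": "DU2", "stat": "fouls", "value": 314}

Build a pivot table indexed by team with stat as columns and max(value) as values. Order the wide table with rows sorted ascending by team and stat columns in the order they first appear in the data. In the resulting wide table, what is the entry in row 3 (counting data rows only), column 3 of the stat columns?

943

With rows sorted ascending by team, row 3 is team=FM2. stat columns in first-appearance order: goals, saves, assists, fouls, shots; column 3 is assists.
Long rows with team=FM2, stat=assists: max(818, 943, 861) = 943.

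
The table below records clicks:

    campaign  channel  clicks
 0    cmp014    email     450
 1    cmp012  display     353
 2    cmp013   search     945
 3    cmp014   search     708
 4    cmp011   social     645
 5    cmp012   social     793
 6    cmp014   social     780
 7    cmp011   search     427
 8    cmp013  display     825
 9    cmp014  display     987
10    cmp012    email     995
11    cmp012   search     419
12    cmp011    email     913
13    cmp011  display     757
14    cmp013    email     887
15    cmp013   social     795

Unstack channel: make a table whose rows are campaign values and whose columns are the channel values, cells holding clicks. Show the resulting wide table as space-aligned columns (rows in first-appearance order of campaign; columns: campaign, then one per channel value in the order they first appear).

campaign  email  display  search  social
cmp014    450    987      708     780   
cmp012    995    353      419     793   
cmp013    887    825      945     795   
cmp011    913    757      427     645   

Columns: campaign plus the 4 distinct channel values (email, display, search, social).
For example, row cmp014 column email takes clicks=450 from the long row (cmp014, email).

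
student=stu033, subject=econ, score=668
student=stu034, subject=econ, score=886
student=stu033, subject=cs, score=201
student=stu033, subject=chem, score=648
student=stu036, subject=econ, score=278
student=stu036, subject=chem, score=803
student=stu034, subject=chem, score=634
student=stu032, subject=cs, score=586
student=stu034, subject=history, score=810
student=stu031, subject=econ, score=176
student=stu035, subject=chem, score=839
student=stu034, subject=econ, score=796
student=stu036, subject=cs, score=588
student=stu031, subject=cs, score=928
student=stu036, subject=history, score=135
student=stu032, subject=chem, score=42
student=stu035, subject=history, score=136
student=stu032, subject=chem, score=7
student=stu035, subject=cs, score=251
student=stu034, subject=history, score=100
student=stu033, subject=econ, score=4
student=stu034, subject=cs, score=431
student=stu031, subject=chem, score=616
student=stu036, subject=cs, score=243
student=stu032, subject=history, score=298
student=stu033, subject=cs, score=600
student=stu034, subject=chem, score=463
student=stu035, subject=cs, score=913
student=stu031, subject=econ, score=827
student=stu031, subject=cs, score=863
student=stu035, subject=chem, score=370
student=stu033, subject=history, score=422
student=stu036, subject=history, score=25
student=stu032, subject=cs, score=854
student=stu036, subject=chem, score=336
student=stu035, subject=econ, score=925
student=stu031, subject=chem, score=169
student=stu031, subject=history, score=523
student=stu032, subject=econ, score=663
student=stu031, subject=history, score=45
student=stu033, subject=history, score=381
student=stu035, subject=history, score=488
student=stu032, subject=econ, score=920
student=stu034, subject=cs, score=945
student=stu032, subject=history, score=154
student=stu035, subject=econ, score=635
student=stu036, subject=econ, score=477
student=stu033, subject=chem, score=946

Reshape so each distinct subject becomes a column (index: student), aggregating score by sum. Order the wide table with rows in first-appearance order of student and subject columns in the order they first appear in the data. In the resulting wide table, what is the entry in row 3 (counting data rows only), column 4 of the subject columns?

With rows in first-appearance order of student, row 3 is student=stu036. subject columns in first-appearance order: econ, cs, chem, history; column 4 is history.
Long rows with student=stu036, subject=history: 135 + 25 = 160.

160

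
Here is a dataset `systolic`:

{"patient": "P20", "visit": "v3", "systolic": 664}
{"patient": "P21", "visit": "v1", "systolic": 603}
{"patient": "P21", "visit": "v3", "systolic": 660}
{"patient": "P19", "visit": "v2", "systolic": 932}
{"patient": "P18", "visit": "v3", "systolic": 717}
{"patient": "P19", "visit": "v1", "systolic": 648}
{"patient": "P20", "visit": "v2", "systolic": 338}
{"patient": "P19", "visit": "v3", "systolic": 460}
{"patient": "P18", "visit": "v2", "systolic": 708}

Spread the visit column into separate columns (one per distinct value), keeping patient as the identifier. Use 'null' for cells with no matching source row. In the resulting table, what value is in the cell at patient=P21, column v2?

null

No long-format row has patient=P21 and visit=v2, so the cell is null.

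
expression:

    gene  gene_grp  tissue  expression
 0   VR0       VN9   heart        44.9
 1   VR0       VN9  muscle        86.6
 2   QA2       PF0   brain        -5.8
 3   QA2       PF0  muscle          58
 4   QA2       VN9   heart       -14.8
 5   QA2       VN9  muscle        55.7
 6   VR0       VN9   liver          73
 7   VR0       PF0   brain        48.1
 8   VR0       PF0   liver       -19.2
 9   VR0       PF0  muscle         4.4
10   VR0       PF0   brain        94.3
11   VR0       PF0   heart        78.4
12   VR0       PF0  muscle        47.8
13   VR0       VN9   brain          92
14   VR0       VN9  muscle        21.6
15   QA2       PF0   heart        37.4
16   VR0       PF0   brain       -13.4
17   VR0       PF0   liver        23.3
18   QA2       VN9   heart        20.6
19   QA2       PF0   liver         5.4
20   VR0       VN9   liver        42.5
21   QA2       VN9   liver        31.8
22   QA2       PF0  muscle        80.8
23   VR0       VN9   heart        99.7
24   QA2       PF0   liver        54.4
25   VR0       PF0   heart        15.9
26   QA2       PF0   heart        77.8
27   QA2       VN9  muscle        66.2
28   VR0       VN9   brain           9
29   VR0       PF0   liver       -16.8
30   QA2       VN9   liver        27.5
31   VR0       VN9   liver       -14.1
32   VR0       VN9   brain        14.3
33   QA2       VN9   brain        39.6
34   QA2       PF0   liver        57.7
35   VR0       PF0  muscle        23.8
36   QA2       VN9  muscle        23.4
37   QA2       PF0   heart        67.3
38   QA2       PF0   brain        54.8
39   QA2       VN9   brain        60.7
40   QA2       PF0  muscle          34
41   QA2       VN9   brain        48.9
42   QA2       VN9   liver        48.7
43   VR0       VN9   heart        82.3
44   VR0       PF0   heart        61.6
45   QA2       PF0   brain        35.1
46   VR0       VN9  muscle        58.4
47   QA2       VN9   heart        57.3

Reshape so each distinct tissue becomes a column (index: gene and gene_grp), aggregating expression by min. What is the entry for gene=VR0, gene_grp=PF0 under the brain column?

Rows with gene=VR0, gene_grp=PF0 and tissue=brain: expression values are 48.1, 94.3, -13.4.
min(48.1, 94.3, -13.4) = -13.4.

-13.4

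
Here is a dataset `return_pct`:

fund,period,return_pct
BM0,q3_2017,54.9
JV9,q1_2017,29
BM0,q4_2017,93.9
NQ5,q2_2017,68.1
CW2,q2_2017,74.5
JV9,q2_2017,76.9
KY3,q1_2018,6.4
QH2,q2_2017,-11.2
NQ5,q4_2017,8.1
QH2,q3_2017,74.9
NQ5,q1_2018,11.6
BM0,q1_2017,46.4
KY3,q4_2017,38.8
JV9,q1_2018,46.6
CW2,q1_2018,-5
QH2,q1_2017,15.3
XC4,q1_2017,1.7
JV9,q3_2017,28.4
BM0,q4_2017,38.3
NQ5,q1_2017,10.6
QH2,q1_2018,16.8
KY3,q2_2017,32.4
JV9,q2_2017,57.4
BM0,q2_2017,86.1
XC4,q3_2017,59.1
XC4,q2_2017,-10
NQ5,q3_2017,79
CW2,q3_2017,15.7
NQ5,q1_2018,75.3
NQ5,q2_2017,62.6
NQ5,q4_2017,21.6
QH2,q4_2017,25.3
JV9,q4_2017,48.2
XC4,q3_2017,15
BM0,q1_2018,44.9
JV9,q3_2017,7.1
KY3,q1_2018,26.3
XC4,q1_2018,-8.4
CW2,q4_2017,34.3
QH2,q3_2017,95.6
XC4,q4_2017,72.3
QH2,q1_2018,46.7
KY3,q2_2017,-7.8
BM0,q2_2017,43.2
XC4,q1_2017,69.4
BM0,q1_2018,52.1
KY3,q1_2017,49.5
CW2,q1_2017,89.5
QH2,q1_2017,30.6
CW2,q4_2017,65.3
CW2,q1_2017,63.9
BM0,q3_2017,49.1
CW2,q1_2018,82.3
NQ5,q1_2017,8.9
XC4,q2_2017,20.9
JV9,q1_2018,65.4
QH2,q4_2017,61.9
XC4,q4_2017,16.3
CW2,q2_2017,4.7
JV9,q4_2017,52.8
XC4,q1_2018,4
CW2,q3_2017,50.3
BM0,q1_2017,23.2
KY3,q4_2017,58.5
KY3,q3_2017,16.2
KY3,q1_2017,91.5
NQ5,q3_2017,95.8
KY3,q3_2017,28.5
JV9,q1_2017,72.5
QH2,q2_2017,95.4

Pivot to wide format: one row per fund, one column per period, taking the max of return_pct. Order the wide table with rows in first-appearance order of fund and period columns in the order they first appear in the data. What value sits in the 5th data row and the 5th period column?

26.3

With rows in first-appearance order of fund, row 5 is fund=KY3. period columns in first-appearance order: q3_2017, q1_2017, q4_2017, q2_2017, q1_2018; column 5 is q1_2018.
Long rows with fund=KY3, period=q1_2018: max(6.4, 26.3) = 26.3.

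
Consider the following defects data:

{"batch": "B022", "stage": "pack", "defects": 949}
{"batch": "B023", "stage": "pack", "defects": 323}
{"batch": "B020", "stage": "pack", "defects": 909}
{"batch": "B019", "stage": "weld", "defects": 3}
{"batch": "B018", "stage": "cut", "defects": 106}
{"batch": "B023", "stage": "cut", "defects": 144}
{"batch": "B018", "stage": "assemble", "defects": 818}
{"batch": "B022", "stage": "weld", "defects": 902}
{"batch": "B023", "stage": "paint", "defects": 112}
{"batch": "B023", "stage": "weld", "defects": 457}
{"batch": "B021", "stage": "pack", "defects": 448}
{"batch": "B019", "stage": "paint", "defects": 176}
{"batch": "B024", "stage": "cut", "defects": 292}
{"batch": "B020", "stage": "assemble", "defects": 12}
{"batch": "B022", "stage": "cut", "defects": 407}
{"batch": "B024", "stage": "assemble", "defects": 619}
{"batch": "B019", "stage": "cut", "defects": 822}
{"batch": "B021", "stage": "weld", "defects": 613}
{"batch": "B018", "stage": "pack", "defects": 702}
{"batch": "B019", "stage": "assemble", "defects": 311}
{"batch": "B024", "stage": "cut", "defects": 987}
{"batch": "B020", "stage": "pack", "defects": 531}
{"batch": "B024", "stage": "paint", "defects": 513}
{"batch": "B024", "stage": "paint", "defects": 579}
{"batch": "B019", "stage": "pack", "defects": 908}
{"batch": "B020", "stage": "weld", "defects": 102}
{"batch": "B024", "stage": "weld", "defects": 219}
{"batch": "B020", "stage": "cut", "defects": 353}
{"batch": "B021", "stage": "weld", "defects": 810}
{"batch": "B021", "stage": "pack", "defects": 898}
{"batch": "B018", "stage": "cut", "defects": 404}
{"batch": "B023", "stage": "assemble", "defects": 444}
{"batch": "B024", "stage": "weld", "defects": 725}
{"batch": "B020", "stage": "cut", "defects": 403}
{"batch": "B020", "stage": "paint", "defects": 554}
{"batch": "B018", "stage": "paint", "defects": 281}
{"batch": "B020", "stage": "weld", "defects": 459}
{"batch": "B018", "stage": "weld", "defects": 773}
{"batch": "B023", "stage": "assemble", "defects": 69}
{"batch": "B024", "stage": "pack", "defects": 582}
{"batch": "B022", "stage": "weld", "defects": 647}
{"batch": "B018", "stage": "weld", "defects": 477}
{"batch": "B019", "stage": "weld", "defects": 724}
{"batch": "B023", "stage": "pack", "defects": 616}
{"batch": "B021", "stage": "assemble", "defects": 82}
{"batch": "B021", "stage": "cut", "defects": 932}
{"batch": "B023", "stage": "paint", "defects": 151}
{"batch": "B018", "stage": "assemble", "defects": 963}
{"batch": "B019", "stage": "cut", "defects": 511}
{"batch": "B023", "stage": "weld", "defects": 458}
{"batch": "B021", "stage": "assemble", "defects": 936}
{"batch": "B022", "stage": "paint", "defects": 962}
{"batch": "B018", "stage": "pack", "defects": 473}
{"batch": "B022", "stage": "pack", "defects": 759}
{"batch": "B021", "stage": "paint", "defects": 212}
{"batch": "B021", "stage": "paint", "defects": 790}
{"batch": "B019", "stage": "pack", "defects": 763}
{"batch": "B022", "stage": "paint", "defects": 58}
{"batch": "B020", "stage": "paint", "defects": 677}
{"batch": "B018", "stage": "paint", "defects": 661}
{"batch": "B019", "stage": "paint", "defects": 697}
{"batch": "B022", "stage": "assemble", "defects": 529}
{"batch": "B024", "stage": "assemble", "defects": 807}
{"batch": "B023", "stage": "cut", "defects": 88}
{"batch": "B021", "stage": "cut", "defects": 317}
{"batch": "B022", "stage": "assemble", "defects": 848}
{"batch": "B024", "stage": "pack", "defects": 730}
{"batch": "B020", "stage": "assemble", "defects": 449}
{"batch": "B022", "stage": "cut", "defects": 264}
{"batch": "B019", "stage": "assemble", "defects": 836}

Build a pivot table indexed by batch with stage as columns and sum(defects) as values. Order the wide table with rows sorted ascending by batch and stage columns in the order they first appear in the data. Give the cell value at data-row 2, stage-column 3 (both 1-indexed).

With rows sorted ascending by batch, row 2 is batch=B019. stage columns in first-appearance order: pack, weld, cut, assemble, paint; column 3 is cut.
Long rows with batch=B019, stage=cut: 822 + 511 = 1333.

1333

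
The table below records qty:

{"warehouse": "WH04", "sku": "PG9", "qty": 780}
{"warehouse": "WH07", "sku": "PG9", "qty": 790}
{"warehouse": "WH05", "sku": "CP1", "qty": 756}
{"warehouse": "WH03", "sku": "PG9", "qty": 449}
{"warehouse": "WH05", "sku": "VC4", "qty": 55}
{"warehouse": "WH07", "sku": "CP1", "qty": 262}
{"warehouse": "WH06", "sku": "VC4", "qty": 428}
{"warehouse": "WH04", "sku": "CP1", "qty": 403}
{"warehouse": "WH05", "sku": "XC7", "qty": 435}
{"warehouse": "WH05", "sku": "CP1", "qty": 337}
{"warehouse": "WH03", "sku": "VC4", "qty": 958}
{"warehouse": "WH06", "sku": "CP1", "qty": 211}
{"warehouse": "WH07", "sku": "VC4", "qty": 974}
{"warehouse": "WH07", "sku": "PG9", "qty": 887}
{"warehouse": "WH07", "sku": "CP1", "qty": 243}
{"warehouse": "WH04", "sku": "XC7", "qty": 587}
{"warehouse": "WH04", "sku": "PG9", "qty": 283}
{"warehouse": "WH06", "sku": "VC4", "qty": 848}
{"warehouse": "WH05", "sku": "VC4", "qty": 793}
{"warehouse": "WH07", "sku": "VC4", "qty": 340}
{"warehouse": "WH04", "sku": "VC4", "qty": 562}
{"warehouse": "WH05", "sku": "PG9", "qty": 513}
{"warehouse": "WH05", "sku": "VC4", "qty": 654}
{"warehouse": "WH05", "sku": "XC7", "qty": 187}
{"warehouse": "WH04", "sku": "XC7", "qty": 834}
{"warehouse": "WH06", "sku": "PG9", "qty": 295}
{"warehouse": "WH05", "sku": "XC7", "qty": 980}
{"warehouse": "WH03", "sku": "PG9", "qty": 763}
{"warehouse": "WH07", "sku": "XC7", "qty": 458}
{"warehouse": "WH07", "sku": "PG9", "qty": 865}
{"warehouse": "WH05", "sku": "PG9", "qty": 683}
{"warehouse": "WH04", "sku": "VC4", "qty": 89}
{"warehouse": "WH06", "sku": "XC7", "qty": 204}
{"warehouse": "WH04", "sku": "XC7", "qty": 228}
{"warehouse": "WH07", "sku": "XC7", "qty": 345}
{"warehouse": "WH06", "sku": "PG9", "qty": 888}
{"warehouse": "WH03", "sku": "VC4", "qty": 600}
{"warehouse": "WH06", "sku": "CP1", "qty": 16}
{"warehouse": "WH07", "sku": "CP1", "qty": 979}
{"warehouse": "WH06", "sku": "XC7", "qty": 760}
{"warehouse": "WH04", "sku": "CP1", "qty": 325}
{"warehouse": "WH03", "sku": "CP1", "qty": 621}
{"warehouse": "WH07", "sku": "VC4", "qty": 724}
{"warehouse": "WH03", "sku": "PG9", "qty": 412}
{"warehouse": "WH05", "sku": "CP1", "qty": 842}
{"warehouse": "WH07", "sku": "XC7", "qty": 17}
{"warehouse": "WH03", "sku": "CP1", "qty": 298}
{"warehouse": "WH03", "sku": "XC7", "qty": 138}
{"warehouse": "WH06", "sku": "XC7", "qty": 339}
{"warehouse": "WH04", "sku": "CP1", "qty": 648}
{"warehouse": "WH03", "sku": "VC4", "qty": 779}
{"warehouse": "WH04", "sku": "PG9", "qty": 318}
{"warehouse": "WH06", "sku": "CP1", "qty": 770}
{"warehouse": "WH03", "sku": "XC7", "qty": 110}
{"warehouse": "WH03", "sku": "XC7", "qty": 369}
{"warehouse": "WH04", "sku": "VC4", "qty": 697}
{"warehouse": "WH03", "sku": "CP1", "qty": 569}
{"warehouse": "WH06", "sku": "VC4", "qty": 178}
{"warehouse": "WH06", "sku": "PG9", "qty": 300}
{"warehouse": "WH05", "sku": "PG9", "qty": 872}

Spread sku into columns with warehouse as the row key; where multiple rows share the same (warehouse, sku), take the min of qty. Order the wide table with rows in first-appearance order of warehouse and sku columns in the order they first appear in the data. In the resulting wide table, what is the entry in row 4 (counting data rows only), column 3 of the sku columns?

With rows in first-appearance order of warehouse, row 4 is warehouse=WH03. sku columns in first-appearance order: PG9, CP1, VC4, XC7; column 3 is VC4.
Long rows with warehouse=WH03, sku=VC4: min(958, 600, 779) = 600.

600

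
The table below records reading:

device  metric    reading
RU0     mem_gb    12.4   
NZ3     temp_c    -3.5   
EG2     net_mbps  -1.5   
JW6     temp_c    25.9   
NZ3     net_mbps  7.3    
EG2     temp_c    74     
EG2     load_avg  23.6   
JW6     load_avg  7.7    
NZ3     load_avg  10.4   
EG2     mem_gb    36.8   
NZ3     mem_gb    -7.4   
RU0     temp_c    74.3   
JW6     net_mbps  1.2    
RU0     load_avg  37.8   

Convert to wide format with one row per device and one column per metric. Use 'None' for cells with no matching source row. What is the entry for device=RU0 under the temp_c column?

74.3

The long row with device=RU0, metric=temp_c has reading=74.3.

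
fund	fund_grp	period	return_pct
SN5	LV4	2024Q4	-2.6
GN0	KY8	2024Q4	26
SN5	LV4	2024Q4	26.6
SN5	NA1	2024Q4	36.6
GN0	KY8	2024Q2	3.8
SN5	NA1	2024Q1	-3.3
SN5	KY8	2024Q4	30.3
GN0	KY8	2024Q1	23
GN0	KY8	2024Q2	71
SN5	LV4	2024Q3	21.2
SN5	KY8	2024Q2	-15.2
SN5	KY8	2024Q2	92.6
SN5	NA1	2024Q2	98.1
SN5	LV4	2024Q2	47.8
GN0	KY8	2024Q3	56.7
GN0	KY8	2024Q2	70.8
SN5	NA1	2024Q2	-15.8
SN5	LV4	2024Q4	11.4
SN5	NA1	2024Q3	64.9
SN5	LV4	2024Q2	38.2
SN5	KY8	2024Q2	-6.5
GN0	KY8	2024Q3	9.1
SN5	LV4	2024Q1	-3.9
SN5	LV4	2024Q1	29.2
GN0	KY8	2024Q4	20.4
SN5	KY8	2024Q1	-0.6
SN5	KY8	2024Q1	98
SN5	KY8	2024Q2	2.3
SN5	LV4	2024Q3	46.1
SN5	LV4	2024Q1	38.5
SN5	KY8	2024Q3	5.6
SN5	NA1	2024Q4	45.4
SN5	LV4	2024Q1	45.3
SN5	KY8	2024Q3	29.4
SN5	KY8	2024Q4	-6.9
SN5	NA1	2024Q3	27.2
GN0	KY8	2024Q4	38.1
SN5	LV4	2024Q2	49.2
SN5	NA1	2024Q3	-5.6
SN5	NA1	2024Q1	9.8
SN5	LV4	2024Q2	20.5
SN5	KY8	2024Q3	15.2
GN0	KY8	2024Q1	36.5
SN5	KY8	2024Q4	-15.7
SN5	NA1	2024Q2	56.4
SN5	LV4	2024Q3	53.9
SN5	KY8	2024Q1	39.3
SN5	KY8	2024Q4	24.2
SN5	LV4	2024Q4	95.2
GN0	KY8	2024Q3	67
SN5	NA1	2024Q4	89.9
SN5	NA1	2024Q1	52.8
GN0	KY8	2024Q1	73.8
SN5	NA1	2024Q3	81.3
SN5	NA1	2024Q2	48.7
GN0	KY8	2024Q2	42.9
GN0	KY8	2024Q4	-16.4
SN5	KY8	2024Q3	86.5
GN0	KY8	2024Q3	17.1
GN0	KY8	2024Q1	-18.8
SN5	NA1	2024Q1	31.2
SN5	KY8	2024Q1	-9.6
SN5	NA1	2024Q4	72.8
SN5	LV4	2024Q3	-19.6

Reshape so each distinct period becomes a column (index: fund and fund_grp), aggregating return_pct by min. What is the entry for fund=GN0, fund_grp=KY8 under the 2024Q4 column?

Rows with fund=GN0, fund_grp=KY8 and period=2024Q4: return_pct values are 26, 20.4, 38.1, -16.4.
min(26, 20.4, 38.1, -16.4) = -16.4.

-16.4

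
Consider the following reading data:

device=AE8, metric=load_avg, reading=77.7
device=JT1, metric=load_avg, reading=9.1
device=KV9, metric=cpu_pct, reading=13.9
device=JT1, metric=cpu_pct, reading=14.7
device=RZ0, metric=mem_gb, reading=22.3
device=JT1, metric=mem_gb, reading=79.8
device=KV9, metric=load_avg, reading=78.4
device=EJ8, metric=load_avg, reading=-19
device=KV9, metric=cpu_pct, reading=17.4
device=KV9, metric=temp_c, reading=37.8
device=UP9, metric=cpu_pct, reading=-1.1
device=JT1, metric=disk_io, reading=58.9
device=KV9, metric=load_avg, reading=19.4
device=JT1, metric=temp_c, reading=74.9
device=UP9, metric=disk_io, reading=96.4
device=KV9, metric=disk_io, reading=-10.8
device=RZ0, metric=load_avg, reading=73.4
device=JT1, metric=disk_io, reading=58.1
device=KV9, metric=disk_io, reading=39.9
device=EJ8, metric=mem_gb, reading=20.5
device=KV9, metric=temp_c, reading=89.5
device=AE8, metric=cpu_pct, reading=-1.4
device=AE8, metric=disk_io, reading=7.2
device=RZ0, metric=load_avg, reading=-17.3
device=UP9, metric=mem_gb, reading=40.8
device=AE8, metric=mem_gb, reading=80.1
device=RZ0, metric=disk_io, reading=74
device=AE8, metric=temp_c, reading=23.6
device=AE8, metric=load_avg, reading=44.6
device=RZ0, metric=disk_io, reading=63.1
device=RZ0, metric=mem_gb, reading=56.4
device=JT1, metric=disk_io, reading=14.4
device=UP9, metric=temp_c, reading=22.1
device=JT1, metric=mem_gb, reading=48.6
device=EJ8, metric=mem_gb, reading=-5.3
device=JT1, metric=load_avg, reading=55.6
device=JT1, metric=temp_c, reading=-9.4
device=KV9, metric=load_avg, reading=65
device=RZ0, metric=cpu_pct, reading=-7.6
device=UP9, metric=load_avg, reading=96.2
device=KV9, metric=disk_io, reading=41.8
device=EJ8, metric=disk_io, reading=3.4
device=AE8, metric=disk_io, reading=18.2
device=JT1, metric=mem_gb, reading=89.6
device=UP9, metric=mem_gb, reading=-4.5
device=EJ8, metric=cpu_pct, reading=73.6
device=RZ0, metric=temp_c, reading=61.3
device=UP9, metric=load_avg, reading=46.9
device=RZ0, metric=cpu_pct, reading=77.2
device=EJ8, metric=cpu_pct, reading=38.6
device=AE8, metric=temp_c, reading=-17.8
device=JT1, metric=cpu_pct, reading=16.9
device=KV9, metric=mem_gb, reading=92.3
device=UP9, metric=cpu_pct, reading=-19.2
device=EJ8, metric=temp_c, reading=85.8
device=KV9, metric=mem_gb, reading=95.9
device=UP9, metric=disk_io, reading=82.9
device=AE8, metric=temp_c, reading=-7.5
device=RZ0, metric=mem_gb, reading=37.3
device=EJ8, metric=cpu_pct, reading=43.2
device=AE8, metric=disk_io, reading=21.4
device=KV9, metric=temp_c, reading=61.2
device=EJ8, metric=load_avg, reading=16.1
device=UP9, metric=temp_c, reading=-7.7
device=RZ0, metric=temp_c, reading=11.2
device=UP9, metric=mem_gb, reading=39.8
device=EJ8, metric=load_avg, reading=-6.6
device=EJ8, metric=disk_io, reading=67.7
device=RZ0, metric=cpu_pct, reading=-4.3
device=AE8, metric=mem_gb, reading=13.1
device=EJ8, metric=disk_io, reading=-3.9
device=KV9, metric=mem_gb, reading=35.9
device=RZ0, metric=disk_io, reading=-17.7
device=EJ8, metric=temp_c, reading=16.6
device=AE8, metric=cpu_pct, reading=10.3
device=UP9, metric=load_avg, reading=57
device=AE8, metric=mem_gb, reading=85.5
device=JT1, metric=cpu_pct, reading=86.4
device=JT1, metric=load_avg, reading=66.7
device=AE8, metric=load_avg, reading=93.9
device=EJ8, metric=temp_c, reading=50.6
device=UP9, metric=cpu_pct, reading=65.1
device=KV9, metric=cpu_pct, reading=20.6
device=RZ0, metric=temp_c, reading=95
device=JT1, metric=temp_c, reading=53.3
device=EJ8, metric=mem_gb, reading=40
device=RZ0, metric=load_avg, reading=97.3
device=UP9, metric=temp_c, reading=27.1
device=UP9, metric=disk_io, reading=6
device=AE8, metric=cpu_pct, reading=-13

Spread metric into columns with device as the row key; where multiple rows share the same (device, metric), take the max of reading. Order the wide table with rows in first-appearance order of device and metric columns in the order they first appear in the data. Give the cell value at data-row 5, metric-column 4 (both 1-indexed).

With rows in first-appearance order of device, row 5 is device=EJ8. metric columns in first-appearance order: load_avg, cpu_pct, mem_gb, temp_c, disk_io; column 4 is temp_c.
Long rows with device=EJ8, metric=temp_c: max(85.8, 16.6, 50.6) = 85.8.

85.8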